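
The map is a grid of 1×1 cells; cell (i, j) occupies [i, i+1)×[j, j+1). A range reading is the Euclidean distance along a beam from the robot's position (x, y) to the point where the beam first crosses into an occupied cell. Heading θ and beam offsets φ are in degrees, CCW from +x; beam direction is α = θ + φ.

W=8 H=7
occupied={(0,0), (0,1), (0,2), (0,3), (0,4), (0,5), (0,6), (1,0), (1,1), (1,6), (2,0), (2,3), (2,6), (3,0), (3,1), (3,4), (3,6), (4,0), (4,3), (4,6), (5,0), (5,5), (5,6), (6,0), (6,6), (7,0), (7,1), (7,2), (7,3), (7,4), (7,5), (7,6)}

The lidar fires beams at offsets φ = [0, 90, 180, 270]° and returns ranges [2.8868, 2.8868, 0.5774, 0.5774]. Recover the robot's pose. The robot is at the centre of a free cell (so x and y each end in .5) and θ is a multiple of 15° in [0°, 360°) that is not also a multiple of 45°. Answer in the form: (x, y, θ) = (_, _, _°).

The pose lattice has 24·16 = 384 candidates. Test each by forward raycasting.
  (6.5, 2.5, 240°): beam 1 = 1.7321 ≠ 2.8868 ✗
  (2.5, 2.5, 330°): beam 1 = 1.0000 ≠ 2.8868 ✗
  (4.5, 5.5, 150°): beam 1 = 1.0000 ≠ 2.8868 ✗
  …
  (4.5, 1.5, 30°): r_1=2.8868, r_2=2.8868, r_3=0.5774, r_4=0.5774 — all match ✓
Unique over the lattice → pose = (4.5, 1.5, 30°).

(x, y, θ) = (4.5, 1.5, 30°)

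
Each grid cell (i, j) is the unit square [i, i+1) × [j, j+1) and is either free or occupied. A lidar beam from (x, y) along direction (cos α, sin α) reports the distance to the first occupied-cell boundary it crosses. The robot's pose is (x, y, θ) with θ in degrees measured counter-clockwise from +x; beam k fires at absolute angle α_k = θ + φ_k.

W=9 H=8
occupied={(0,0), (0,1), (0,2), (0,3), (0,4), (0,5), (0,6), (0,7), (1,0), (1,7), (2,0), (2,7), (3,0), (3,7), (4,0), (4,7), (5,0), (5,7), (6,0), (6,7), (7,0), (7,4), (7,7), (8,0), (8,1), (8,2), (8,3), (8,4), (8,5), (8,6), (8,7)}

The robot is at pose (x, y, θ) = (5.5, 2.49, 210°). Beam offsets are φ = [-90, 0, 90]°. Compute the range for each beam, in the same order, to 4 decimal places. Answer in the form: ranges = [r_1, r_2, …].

beam 1: φ=-90°, α=120°
  dir = (cos 120°, sin 120°) = (-0.5000, 0.8660); from cell (5,2)
  next x-line at t=1.0000, next y-line at t=0.5889; Δt_x=2.0000, Δt_y=1.1547
    y: enter (5,3) at t=0.5889
    x: enter (4,3) at t=1.0000
    y: enter (4,4) at t=1.7436
    y: enter (4,5) at t=2.8983
    x: enter (3,5) at t=3.0000
    y: enter (3,6) at t=4.0530
    x: enter (2,6) at t=5.0000
    y: enter (2,7) at t=5.2077 ← occupied
  → r_1 = 5.2077
beam 2: φ=0°, α=210°
  dir = (cos 210°, sin 210°) = (-0.8660, -0.5000); from cell (5,2)
  next x-line at t=0.5774, next y-line at t=0.9800; Δt_x=1.1547, Δt_y=2.0000
    x: enter (4,2) at t=0.5774
    y: enter (4,1) at t=0.9800
    x: enter (3,1) at t=1.7321
    x: enter (2,1) at t=2.8868
    y: enter (2,0) at t=2.9800 ← occupied
  → r_2 = 2.9800
beam 3: φ=90°, α=300°
  dir = (cos 300°, sin 300°) = (0.5000, -0.8660); from cell (5,2)
  next x-line at t=1.0000, next y-line at t=0.5658; Δt_x=2.0000, Δt_y=1.1547
    y: enter (5,1) at t=0.5658
    x: enter (6,1) at t=1.0000
    y: enter (6,0) at t=1.7205 ← occupied
  → r_3 = 1.7205

ranges = [5.2077, 2.9800, 1.7205]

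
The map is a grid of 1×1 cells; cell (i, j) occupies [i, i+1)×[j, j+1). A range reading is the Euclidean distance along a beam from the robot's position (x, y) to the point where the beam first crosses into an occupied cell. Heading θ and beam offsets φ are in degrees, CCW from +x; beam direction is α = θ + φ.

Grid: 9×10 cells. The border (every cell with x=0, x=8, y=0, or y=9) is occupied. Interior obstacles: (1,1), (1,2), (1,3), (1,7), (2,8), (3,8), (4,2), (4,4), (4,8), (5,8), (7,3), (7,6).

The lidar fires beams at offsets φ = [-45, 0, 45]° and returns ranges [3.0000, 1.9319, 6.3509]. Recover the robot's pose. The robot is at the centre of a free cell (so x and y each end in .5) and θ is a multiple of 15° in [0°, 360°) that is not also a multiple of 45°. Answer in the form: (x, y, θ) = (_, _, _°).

Candidates: 44 free-cell centres × 16 headings = 704 poses. Raycast each; keep the one whose scan matches to 4 dp.
  (3.5, 7.5, 330°): beam 1 = 2.5882 ≠ 3.0000 ✗
  (4.5, 3.5, 240°): beam 1 = 2.5882 ≠ 3.0000 ✗
  (7.5, 8.5, 60°): beam 1 = 0.5176 ≠ 3.0000 ✗
  (1.5, 8.5, 120°): beam 1 = 0.5176 ≠ 3.0000 ✗
  …
  (2.5, 5.5, 345°): r_1=3.0000, r_2=1.9319, r_3=6.3509 — all match ✓
No second candidate reproduces the full scan.

(x, y, θ) = (2.5, 5.5, 345°)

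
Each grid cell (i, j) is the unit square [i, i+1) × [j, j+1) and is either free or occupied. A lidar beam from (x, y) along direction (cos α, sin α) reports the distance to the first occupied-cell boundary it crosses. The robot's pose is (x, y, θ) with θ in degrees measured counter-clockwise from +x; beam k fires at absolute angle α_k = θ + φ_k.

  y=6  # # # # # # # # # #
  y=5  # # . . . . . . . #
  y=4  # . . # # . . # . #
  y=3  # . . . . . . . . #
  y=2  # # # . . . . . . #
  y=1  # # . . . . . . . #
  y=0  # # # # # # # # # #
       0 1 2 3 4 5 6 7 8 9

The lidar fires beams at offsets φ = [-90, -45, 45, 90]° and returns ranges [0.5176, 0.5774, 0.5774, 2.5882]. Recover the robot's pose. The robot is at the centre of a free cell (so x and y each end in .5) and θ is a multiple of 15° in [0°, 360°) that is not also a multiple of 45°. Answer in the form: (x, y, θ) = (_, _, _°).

Enumerate (i+0.5, j+0.5, θ) over the 33 free cells and 16 admissible headings. For each, cast all 4 beams and compare to the given ranges.
  (5.5, 4.5, 240°): beam 1 = 0.5774 ≠ 0.5176 ✗
  (8.5, 1.5, 255°): beam 1 = 5.6940 ≠ 0.5176 ✗
  (7.5, 3.5, 120°): beam 1 = 1.7321 ≠ 0.5176 ✗
  …
  (2.5, 5.5, 165°): r_1=0.5176, r_2=0.5774, r_3=0.5774, r_4=2.5882 — all match ✓
Unique over the lattice → pose = (2.5, 5.5, 165°).

(x, y, θ) = (2.5, 5.5, 165°)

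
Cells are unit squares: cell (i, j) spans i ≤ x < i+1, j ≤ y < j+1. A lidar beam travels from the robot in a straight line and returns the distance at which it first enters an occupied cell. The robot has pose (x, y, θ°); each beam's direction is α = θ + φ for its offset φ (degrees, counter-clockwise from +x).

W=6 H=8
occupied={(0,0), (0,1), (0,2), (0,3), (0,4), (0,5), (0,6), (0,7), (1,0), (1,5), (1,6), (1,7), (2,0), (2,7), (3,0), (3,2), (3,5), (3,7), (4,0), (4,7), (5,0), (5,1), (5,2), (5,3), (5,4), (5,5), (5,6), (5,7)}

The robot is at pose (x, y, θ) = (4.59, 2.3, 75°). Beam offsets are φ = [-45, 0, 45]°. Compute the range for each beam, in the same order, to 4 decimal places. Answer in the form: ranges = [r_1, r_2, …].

beam 1: φ=-45°, α=30°
  d=(0.8660,0.5000)  start (4,2)  tX=0.4734 tY=1.4000  stride 1/|dx|=1.1547 1/|dy|=2.0000
    cross x-line → (5,2), t=0.4734 (wall)
  → r_1 = 0.4734
beam 2: φ=0°, α=75°
  d=(0.2588,0.9659)  start (4,2)  tX=1.5841 tY=0.7247  stride 1/|dx|=3.8637 1/|dy|=1.0353
    cross y-line → (4,3), t=0.7247
    cross x-line → (5,3), t=1.5841 (wall)
  → r_2 = 1.5841
beam 3: φ=45°, α=120°
  d=(-0.5000,0.8660)  start (4,2)  tX=1.1800 tY=0.8083  stride 1/|dx|=2.0000 1/|dy|=1.1547
    cross y-line → (4,3), t=0.8083
    cross x-line → (3,3), t=1.1800
    cross y-line → (3,4), t=1.9630
    cross y-line → (3,5), t=3.1177 (wall)
  → r_3 = 3.1177

ranges = [0.4734, 1.5841, 3.1177]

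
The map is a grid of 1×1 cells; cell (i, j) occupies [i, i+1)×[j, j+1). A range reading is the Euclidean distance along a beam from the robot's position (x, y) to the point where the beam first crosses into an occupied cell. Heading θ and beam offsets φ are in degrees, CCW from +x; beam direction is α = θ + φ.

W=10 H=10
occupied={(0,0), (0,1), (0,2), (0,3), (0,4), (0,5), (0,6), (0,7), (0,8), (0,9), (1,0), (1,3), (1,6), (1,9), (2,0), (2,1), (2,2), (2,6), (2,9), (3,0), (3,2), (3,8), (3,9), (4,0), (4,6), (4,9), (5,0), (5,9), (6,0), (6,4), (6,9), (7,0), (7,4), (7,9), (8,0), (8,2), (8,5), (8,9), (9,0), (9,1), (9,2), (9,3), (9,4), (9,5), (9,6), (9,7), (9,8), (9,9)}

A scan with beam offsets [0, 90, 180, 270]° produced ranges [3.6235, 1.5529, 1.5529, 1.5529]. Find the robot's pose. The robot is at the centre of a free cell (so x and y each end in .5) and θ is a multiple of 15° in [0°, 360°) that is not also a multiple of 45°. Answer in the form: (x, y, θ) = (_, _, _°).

The pose lattice has 52·16 = 832 candidates. Test each by forward raycasting.
  (8.5, 6.5, 30°): beam 1 = 0.5774 ≠ 3.6235 ✗
  (7.5, 8.5, 120°): beam 1 = 0.5774 ≠ 3.6235 ✗
  (8.5, 3.5, 150°): beam 1 = 1.0000 ≠ 3.6235 ✗
  (8.5, 4.5, 30°): beam 1 = 0.5774 ≠ 3.6235 ✗
  …
  (6.5, 2.5, 195°): r_1=3.6235, r_2=1.5529, r_3=1.5529, r_4=1.5529 — all match ✓
Only this pose fits every beam.

(x, y, θ) = (6.5, 2.5, 195°)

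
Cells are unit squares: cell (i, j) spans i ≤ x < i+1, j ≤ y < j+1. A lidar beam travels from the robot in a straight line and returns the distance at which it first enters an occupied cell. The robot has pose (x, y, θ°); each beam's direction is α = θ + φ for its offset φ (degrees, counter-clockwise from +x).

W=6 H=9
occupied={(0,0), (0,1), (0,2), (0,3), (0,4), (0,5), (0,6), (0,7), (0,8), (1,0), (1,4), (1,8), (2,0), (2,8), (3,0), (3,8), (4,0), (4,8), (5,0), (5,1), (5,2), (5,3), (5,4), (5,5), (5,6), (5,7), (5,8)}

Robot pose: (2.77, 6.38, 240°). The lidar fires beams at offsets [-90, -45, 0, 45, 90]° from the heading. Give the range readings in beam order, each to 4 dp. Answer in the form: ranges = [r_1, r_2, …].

ranges = [2.0438, 1.8324, 1.5935, 5.5698, 2.5750]

beam 1: φ=-90°, α=150°
  dir = (cos 150°, sin 150°) = (-0.8660, 0.5000); from cell (2,6)
  next x-line at t=0.8891, next y-line at t=1.2400; Δt_x=1.1547, Δt_y=2.0000
    x: enter (1,6) at t=0.8891
    y: enter (1,7) at t=1.2400
    x: enter (0,7) at t=2.0438 ← occupied
  → r_1 = 2.0438
beam 2: φ=-45°, α=195°
  dir = (cos 195°, sin 195°) = (-0.9659, -0.2588); from cell (2,6)
  next x-line at t=0.7972, next y-line at t=1.4682; Δt_x=1.0353, Δt_y=3.8637
    x: enter (1,6) at t=0.7972
    y: enter (1,5) at t=1.4682
    x: enter (0,5) at t=1.8324 ← occupied
  → r_2 = 1.8324
beam 3: φ=0°, α=240°
  dir = (cos 240°, sin 240°) = (-0.5000, -0.8660); from cell (2,6)
  next x-line at t=1.5400, next y-line at t=0.4388; Δt_x=2.0000, Δt_y=1.1547
    y: enter (2,5) at t=0.4388
    x: enter (1,5) at t=1.5400
    y: enter (1,4) at t=1.5935 ← occupied
  → r_3 = 1.5935
beam 4: φ=45°, α=285°
  dir = (cos 285°, sin 285°) = (0.2588, -0.9659); from cell (2,6)
  next x-line at t=0.8887, next y-line at t=0.3934; Δt_x=3.8637, Δt_y=1.0353
    y: enter (2,5) at t=0.3934
    x: enter (3,5) at t=0.8887
    y: enter (3,4) at t=1.4287
    y: enter (3,3) at t=2.4640
    y: enter (3,2) at t=3.4992
    y: enter (3,1) at t=4.5345
    x: enter (4,1) at t=4.7524
    y: enter (4,0) at t=5.5698 ← occupied
  → r_4 = 5.5698
beam 5: φ=90°, α=330°
  dir = (cos 330°, sin 330°) = (0.8660, -0.5000); from cell (2,6)
  next x-line at t=0.2656, next y-line at t=0.7600; Δt_x=1.1547, Δt_y=2.0000
    x: enter (3,6) at t=0.2656
    y: enter (3,5) at t=0.7600
    x: enter (4,5) at t=1.4203
    x: enter (5,5) at t=2.5750 ← occupied
  → r_5 = 2.5750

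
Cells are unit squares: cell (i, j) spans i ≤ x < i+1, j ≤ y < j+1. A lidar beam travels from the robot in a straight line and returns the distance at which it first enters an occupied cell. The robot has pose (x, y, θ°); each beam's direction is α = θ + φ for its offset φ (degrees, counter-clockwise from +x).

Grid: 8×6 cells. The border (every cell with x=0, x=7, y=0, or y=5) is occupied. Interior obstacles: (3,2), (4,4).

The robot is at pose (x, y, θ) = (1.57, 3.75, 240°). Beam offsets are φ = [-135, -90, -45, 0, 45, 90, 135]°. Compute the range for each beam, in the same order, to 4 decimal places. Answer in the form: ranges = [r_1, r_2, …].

ranges = [1.2941, 0.6582, 0.5901, 1.1400, 2.8470, 1.6512, 2.5157]

beam 1: φ=-135°, α=105°
  cosα=-0.2588 sinα=0.9659 | (1,3) | tMaxX 2.2023 tMaxY 0.2588 | tΔX 3.8637 tΔY 1.0353
    t=0.2588 [y] (1,4)
    t=1.2941 [y] (1,5) — stop
  → r_1 = 1.2941
beam 2: φ=-90°, α=150°
  cosα=-0.8660 sinα=0.5000 | (1,3) | tMaxX 0.6582 tMaxY 0.5000 | tΔX 1.1547 tΔY 2.0000
    t=0.5000 [y] (1,4)
    t=0.6582 [x] (0,4) — stop
  → r_2 = 0.6582
beam 3: φ=-45°, α=195°
  cosα=-0.9659 sinα=-0.2588 | (1,3) | tMaxX 0.5901 tMaxY 2.8978 | tΔX 1.0353 tΔY 3.8637
    t=0.5901 [x] (0,3) — stop
  → r_3 = 0.5901
beam 4: φ=0°, α=240°
  cosα=-0.5000 sinα=-0.8660 | (1,3) | tMaxX 1.1400 tMaxY 0.8660 | tΔX 2.0000 tΔY 1.1547
    t=0.8660 [y] (1,2)
    t=1.1400 [x] (0,2) — stop
  → r_4 = 1.1400
beam 5: φ=45°, α=285°
  cosα=0.2588 sinα=-0.9659 | (1,3) | tMaxX 1.6614 tMaxY 0.7765 | tΔX 3.8637 tΔY 1.0353
    t=0.7765 [y] (1,2)
    t=1.6614 [x] (2,2)
    t=1.8117 [y] (2,1)
    t=2.8470 [y] (2,0) — stop
  → r_5 = 2.8470
beam 6: φ=90°, α=330°
  cosα=0.8660 sinα=-0.5000 | (1,3) | tMaxX 0.4965 tMaxY 1.5000 | tΔX 1.1547 tΔY 2.0000
    t=0.4965 [x] (2,3)
    t=1.5000 [y] (2,2)
    t=1.6512 [x] (3,2) — stop
  → r_6 = 1.6512
beam 7: φ=135°, α=15°
  cosα=0.9659 sinα=0.2588 | (1,3) | tMaxX 0.4452 tMaxY 0.9659 | tΔX 1.0353 tΔY 3.8637
    t=0.4452 [x] (2,3)
    t=0.9659 [y] (2,4)
    t=1.4804 [x] (3,4)
    t=2.5157 [x] (4,4) — stop
  → r_7 = 2.5157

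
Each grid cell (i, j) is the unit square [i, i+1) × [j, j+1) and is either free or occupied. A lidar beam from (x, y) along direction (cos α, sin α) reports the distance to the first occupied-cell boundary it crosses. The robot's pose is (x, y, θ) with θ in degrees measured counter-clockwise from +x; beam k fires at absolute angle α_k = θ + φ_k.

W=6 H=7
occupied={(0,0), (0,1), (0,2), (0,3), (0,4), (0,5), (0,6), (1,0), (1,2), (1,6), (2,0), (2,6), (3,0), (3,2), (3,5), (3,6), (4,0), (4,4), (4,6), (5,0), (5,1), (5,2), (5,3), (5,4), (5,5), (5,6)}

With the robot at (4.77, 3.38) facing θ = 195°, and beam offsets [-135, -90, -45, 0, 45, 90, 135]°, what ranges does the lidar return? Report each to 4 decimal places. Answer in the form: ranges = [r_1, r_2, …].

ranges = [0.4600, 0.6419, 4.3532, 1.4682, 1.5400, 0.8887, 0.2656]

beam 1: φ=-135°, α=60°
  cosα=0.5000 sinα=0.8660 | (4,3) | tMaxX 0.4600 tMaxY 0.7159 | tΔX 2.0000 tΔY 1.1547
    t=0.4600 [x] (5,3) — stop
  → r_1 = 0.4600
beam 2: φ=-90°, α=105°
  cosα=-0.2588 sinα=0.9659 | (4,3) | tMaxX 2.9751 tMaxY 0.6419 | tΔX 3.8637 tΔY 1.0353
    t=0.6419 [y] (4,4) — stop
  → r_2 = 0.6419
beam 3: φ=-45°, α=150°
  cosα=-0.8660 sinα=0.5000 | (4,3) | tMaxX 0.8891 tMaxY 1.2400 | tΔX 1.1547 tΔY 2.0000
    t=0.8891 [x] (3,3)
    t=1.2400 [y] (3,4)
    t=2.0438 [x] (2,4)
    t=3.1985 [x] (1,4)
    t=3.2400 [y] (1,5)
    t=4.3532 [x] (0,5) — stop
  → r_3 = 4.3532
beam 4: φ=0°, α=195°
  cosα=-0.9659 sinα=-0.2588 | (4,3) | tMaxX 0.7972 tMaxY 1.4682 | tΔX 1.0353 tΔY 3.8637
    t=0.7972 [x] (3,3)
    t=1.4682 [y] (3,2) — stop
  → r_4 = 1.4682
beam 5: φ=45°, α=240°
  cosα=-0.5000 sinα=-0.8660 | (4,3) | tMaxX 1.5400 tMaxY 0.4388 | tΔX 2.0000 tΔY 1.1547
    t=0.4388 [y] (4,2)
    t=1.5400 [x] (3,2) — stop
  → r_5 = 1.5400
beam 6: φ=90°, α=285°
  cosα=0.2588 sinα=-0.9659 | (4,3) | tMaxX 0.8887 tMaxY 0.3934 | tΔX 3.8637 tΔY 1.0353
    t=0.3934 [y] (4,2)
    t=0.8887 [x] (5,2) — stop
  → r_6 = 0.8887
beam 7: φ=135°, α=330°
  cosα=0.8660 sinα=-0.5000 | (4,3) | tMaxX 0.2656 tMaxY 0.7600 | tΔX 1.1547 tΔY 2.0000
    t=0.2656 [x] (5,3) — stop
  → r_7 = 0.2656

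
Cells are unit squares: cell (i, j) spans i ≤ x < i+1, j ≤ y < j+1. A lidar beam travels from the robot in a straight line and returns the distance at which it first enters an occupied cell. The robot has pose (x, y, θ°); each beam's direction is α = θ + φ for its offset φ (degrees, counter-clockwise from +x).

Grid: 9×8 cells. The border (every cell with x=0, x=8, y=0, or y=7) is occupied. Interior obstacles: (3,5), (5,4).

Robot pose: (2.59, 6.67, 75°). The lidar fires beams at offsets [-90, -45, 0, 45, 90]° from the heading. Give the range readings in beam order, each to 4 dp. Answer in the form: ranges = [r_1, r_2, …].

beam 1: φ=-90°, α=345°
  d=(0.9659,-0.2588)  start (2,6)  tX=0.4245 tY=2.5887  stride 1/|dx|=1.0353 1/|dy|=3.8637
    cross x-line → (3,6), t=0.4245
    cross x-line → (4,6), t=1.4597
    cross x-line → (5,6), t=2.4950
    cross y-line → (5,5), t=2.5887
    cross x-line → (6,5), t=3.5303
    cross x-line → (7,5), t=4.5656
    cross x-line → (8,5), t=5.6008 (wall)
  → r_1 = 5.6008
beam 2: φ=-45°, α=30°
  d=(0.8660,0.5000)  start (2,6)  tX=0.4734 tY=0.6600  stride 1/|dx|=1.1547 1/|dy|=2.0000
    cross x-line → (3,6), t=0.4734
    cross y-line → (3,7), t=0.6600 (wall)
  → r_2 = 0.6600
beam 3: φ=0°, α=75°
  d=(0.2588,0.9659)  start (2,6)  tX=1.5841 tY=0.3416  stride 1/|dx|=3.8637 1/|dy|=1.0353
    cross y-line → (2,7), t=0.3416 (wall)
  → r_3 = 0.3416
beam 4: φ=45°, α=120°
  d=(-0.5000,0.8660)  start (2,6)  tX=1.1800 tY=0.3811  stride 1/|dx|=2.0000 1/|dy|=1.1547
    cross y-line → (2,7), t=0.3811 (wall)
  → r_4 = 0.3811
beam 5: φ=90°, α=165°
  d=(-0.9659,0.2588)  start (2,6)  tX=0.6108 tY=1.2750  stride 1/|dx|=1.0353 1/|dy|=3.8637
    cross x-line → (1,6), t=0.6108
    cross y-line → (1,7), t=1.2750 (wall)
  → r_5 = 1.2750

ranges = [5.6008, 0.6600, 0.3416, 0.3811, 1.2750]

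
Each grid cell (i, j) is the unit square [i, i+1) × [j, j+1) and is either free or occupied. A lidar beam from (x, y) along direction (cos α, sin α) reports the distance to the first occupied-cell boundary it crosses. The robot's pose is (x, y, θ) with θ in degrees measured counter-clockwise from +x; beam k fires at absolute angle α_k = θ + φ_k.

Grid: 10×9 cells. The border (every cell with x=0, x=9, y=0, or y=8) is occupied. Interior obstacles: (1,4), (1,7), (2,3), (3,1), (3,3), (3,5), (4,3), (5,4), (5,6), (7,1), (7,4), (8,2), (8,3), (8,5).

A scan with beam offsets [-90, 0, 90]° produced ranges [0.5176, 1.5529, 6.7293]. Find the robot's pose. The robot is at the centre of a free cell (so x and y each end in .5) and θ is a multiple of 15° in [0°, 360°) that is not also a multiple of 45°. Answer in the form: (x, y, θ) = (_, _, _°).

Candidates: 42 free-cell centres × 16 headings = 672 poses. Raycast each; keep the one whose scan matches to 4 dp.
  (1.5, 3.5, 300°): beam 1 = 0.5774 ≠ 0.5176 ✗
  (4.5, 2.5, 210°): beam 1 = 0.5774 ≠ 0.5176 ✗
  (3.5, 4.5, 150°): beam 1 = 0.5774 ≠ 0.5176 ✗
  (5.5, 1.5, 195°): beam 1 = 1.9319 ≠ 0.5176 ✗
  …
  (5.5, 1.5, 345°): r_1=0.5176, r_2=1.5529, r_3=6.7293 — all match ✓
No second candidate reproduces the full scan.

(x, y, θ) = (5.5, 1.5, 345°)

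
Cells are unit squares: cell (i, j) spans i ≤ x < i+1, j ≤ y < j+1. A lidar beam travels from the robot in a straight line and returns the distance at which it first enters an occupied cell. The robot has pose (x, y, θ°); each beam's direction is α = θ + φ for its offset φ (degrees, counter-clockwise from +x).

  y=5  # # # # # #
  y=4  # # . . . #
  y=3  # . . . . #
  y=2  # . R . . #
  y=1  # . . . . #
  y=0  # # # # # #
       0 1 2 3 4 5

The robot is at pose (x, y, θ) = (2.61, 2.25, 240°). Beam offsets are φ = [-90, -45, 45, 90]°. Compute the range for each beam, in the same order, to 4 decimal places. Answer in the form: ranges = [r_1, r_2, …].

ranges = [1.8591, 1.6668, 1.2941, 2.5000]

beam 1: φ=-90°, α=150°
  direction (-0.8660, 0.5000); cell (2,2); t to first gridline: x 0.7044, y 1.5000 (then +1.1547 / +2.0000)
    (1,2) via x @ 0.7044
    (1,3) via y @ 1.5000
    (0,3) via x @ 1.8591  # hit
  → r_1 = 1.8591
beam 2: φ=-45°, α=195°
  direction (-0.9659, -0.2588); cell (2,2); t to first gridline: x 0.6315, y 0.9659 (then +1.0353 / +3.8637)
    (1,2) via x @ 0.6315
    (1,1) via y @ 0.9659
    (0,1) via x @ 1.6668  # hit
  → r_2 = 1.6668
beam 3: φ=45°, α=285°
  direction (0.2588, -0.9659); cell (2,2); t to first gridline: x 1.5068, y 0.2588 (then +3.8637 / +1.0353)
    (2,1) via y @ 0.2588
    (2,0) via y @ 1.2941  # hit
  → r_3 = 1.2941
beam 4: φ=90°, α=330°
  direction (0.8660, -0.5000); cell (2,2); t to first gridline: x 0.4503, y 0.5000 (then +1.1547 / +2.0000)
    (3,2) via x @ 0.4503
    (3,1) via y @ 0.5000
    (4,1) via x @ 1.6050
    (4,0) via y @ 2.5000  # hit
  → r_4 = 2.5000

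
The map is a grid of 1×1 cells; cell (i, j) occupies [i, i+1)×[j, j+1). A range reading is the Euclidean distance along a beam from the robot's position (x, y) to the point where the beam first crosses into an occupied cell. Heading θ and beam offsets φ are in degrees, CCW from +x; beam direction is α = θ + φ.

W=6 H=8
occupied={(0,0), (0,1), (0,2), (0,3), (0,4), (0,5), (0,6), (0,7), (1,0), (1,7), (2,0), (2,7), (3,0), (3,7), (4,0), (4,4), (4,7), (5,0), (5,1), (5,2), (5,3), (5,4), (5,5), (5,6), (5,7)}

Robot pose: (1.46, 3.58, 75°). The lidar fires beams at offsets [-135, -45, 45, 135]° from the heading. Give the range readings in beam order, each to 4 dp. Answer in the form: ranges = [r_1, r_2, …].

ranges = [2.9791, 4.0876, 0.9200, 0.5312]

beam 1: φ=-135°, α=300°
  cosα=0.5000 sinα=-0.8660 | (1,3) | tMaxX 1.0800 tMaxY 0.6697 | tΔX 2.0000 tΔY 1.1547
    t=0.6697 [y] (1,2)
    t=1.0800 [x] (2,2)
    t=1.8244 [y] (2,1)
    t=2.9791 [y] (2,0) — stop
  → r_1 = 2.9791
beam 2: φ=-45°, α=30°
  cosα=0.8660 sinα=0.5000 | (1,3) | tMaxX 0.6235 tMaxY 0.8400 | tΔX 1.1547 tΔY 2.0000
    t=0.6235 [x] (2,3)
    t=0.8400 [y] (2,4)
    t=1.7782 [x] (3,4)
    t=2.8400 [y] (3,5)
    t=2.9329 [x] (4,5)
    t=4.0876 [x] (5,5) — stop
  → r_2 = 4.0876
beam 3: φ=45°, α=120°
  cosα=-0.5000 sinα=0.8660 | (1,3) | tMaxX 0.9200 tMaxY 0.4850 | tΔX 2.0000 tΔY 1.1547
    t=0.4850 [y] (1,4)
    t=0.9200 [x] (0,4) — stop
  → r_3 = 0.9200
beam 4: φ=135°, α=210°
  cosα=-0.8660 sinα=-0.5000 | (1,3) | tMaxX 0.5312 tMaxY 1.1600 | tΔX 1.1547 tΔY 2.0000
    t=0.5312 [x] (0,3) — stop
  → r_4 = 0.5312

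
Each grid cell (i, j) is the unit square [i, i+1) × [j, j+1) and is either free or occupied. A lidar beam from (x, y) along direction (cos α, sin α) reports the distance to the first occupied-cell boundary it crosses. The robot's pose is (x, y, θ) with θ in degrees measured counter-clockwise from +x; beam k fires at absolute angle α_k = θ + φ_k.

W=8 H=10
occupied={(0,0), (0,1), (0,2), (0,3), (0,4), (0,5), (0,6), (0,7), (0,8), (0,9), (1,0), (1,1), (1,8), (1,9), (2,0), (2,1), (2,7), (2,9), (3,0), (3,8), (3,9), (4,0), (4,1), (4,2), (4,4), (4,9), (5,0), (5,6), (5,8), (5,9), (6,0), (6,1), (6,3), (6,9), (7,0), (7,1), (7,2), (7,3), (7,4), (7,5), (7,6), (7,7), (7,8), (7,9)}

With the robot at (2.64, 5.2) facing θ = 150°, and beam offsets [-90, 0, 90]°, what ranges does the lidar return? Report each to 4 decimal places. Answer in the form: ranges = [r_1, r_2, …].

ranges = [4.3879, 1.8937, 3.2800]

beam 1: φ=-90°, α=60°
  dir = (cos 60°, sin 60°) = (0.5000, 0.8660); from cell (2,5)
  next x-line at t=0.7200, next y-line at t=0.9238; Δt_x=2.0000, Δt_y=1.1547
    x: enter (3,5) at t=0.7200
    y: enter (3,6) at t=0.9238
    y: enter (3,7) at t=2.0785
    x: enter (4,7) at t=2.7200
    y: enter (4,8) at t=3.2332
    y: enter (4,9) at t=4.3879 ← occupied
  → r_1 = 4.3879
beam 2: φ=0°, α=150°
  dir = (cos 150°, sin 150°) = (-0.8660, 0.5000); from cell (2,5)
  next x-line at t=0.7390, next y-line at t=1.6000; Δt_x=1.1547, Δt_y=2.0000
    x: enter (1,5) at t=0.7390
    y: enter (1,6) at t=1.6000
    x: enter (0,6) at t=1.8937 ← occupied
  → r_2 = 1.8937
beam 3: φ=90°, α=240°
  dir = (cos 240°, sin 240°) = (-0.5000, -0.8660); from cell (2,5)
  next x-line at t=1.2800, next y-line at t=0.2309; Δt_x=2.0000, Δt_y=1.1547
    y: enter (2,4) at t=0.2309
    x: enter (1,4) at t=1.2800
    y: enter (1,3) at t=1.3856
    y: enter (1,2) at t=2.5403
    x: enter (0,2) at t=3.2800 ← occupied
  → r_3 = 3.2800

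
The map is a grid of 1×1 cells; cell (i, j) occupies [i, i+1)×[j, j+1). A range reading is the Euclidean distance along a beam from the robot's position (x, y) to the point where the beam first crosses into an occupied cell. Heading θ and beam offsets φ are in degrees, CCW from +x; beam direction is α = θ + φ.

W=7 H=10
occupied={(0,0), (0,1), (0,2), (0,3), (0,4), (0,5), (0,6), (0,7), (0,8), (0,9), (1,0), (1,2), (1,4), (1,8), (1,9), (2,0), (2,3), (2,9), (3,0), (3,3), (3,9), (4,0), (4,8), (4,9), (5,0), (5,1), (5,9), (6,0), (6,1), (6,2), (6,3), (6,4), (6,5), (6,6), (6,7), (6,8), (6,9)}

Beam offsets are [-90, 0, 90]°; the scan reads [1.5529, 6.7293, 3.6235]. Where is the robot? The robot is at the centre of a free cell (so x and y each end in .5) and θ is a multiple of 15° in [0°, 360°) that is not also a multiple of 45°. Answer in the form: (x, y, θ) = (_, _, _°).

(x, y, θ) = (4.5, 2.5, 105°)

Enumerate (i+0.5, j+0.5, θ) over the 33 free cells and 16 admissible headings. For each, cast all 3 beams and compare to the given ranges.
  (5.5, 2.5, 15°): beam 1 = 0.5176 ≠ 1.5529 ✗
  (3.5, 1.5, 150°): beam 1 = 5.0000 ≠ 1.5529 ✗
  (3.5, 8.5, 345°): beam 1 = 4.6587 ≠ 1.5529 ✗
  …
  (4.5, 2.5, 105°): r_1=1.5529, r_2=6.7293, r_3=3.6235 — all match ✓
No second candidate reproduces the full scan.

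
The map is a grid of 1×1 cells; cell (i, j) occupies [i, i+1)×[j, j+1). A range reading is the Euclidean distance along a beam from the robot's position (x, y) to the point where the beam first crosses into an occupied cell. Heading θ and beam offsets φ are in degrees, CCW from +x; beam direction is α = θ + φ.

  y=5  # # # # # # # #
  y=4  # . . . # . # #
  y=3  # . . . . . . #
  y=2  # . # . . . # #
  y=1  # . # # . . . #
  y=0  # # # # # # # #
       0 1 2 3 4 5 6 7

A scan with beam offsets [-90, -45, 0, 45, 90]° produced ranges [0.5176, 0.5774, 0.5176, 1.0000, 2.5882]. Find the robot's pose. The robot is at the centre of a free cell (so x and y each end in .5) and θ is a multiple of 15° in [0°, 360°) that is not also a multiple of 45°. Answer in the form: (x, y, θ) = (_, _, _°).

(x, y, θ) = (3.5, 4.5, 105°)

The pose lattice has 18·16 = 288 candidates. Test each by forward raycasting.
  (1.5, 3.5, 30°): beam 1 = 1.0000 ≠ 0.5176 ✗
  (5.5, 3.5, 195°): beam 1 = 1.5529 ≠ 0.5176 ✗
  (1.5, 4.5, 105°): beam 1 = 1.9319 ≠ 0.5176 ✗
  (2.5, 4.5, 165°): beam 3 = 1.5529 ≠ 0.5176 ✗
  …
  (3.5, 4.5, 105°): r_1=0.5176, r_2=0.5774, r_3=0.5176, r_4=1.0000, r_5=2.5882 — all match ✓
No second candidate reproduces the full scan.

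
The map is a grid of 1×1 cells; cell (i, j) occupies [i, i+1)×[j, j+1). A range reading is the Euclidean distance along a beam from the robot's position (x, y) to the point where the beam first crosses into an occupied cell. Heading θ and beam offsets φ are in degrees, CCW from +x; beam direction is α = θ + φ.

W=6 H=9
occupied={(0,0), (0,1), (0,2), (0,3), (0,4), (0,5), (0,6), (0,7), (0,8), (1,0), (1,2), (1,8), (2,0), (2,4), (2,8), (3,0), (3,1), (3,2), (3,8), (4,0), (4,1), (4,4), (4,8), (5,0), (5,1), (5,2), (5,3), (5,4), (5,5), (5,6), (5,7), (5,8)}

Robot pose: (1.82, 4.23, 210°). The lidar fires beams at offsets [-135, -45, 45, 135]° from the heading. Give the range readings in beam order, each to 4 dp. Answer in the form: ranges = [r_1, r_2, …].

beam 1: φ=-135°, α=75°
  d=(0.2588,0.9659)  start (1,4)  tX=0.6955 tY=0.7972  stride 1/|dx|=3.8637 1/|dy|=1.0353
    cross x-line → (2,4), t=0.6955 (wall)
  → r_1 = 0.6955
beam 2: φ=-45°, α=165°
  d=(-0.9659,0.2588)  start (1,4)  tX=0.8489 tY=2.9751  stride 1/|dx|=1.0353 1/|dy|=3.8637
    cross x-line → (0,4), t=0.8489 (wall)
  → r_2 = 0.8489
beam 3: φ=45°, α=255°
  d=(-0.2588,-0.9659)  start (1,4)  tX=3.1682 tY=0.2381  stride 1/|dx|=3.8637 1/|dy|=1.0353
    cross y-line → (1,3), t=0.2381
    cross y-line → (1,2), t=1.2734 (wall)
  → r_3 = 1.2734
beam 4: φ=135°, α=345°
  d=(0.9659,-0.2588)  start (1,4)  tX=0.1863 tY=0.8887  stride 1/|dx|=1.0353 1/|dy|=3.8637
    cross x-line → (2,4), t=0.1863 (wall)
  → r_4 = 0.1863

ranges = [0.6955, 0.8489, 1.2734, 0.1863]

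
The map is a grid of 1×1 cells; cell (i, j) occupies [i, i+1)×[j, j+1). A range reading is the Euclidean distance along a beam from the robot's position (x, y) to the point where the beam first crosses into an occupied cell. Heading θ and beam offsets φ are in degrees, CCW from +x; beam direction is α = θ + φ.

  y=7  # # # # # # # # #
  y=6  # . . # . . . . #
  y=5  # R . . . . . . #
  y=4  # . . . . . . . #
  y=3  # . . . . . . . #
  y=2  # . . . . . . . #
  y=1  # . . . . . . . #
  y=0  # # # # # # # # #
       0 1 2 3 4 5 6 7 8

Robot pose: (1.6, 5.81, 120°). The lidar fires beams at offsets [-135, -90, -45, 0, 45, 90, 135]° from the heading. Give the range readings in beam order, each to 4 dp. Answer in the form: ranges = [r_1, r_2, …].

beam 1: φ=-135°, α=345°
  direction (0.9659, -0.2588); cell (1,5); t to first gridline: x 0.4141, y 3.1296 (then +1.0353 / +3.8637)
    (2,5) via x @ 0.4141
    (3,5) via x @ 1.4494
    (4,5) via x @ 2.4847
    (4,4) via y @ 3.1296
    (5,4) via x @ 3.5199
    (6,4) via x @ 4.5552
    (7,4) via x @ 5.5905
    (8,4) via x @ 6.6258  # hit
  → r_1 = 6.6258
beam 2: φ=-90°, α=30°
  direction (0.8660, 0.5000); cell (1,5); t to first gridline: x 0.4619, y 0.3800 (then +1.1547 / +2.0000)
    (1,6) via y @ 0.3800
    (2,6) via x @ 0.4619
    (3,6) via x @ 1.6166  # hit
  → r_2 = 1.6166
beam 3: φ=-45°, α=75°
  direction (0.2588, 0.9659); cell (1,5); t to first gridline: x 1.5455, y 0.1967 (then +3.8637 / +1.0353)
    (1,6) via y @ 0.1967
    (1,7) via y @ 1.2320  # hit
  → r_3 = 1.2320
beam 4: φ=0°, α=120°
  direction (-0.5000, 0.8660); cell (1,5); t to first gridline: x 1.2000, y 0.2194 (then +2.0000 / +1.1547)
    (1,6) via y @ 0.2194
    (0,6) via x @ 1.2000  # hit
  → r_4 = 1.2000
beam 5: φ=45°, α=165°
  direction (-0.9659, 0.2588); cell (1,5); t to first gridline: x 0.6212, y 0.7341 (then +1.0353 / +3.8637)
    (0,5) via x @ 0.6212  # hit
  → r_5 = 0.6212
beam 6: φ=90°, α=210°
  direction (-0.8660, -0.5000); cell (1,5); t to first gridline: x 0.6928, y 1.6200 (then +1.1547 / +2.0000)
    (0,5) via x @ 0.6928  # hit
  → r_6 = 0.6928
beam 7: φ=135°, α=255°
  direction (-0.2588, -0.9659); cell (1,5); t to first gridline: x 2.3182, y 0.8386 (then +3.8637 / +1.0353)
    (1,4) via y @ 0.8386
    (1,3) via y @ 1.8738
    (0,3) via x @ 2.3182  # hit
  → r_7 = 2.3182

ranges = [6.6258, 1.6166, 1.2320, 1.2000, 0.6212, 0.6928, 2.3182]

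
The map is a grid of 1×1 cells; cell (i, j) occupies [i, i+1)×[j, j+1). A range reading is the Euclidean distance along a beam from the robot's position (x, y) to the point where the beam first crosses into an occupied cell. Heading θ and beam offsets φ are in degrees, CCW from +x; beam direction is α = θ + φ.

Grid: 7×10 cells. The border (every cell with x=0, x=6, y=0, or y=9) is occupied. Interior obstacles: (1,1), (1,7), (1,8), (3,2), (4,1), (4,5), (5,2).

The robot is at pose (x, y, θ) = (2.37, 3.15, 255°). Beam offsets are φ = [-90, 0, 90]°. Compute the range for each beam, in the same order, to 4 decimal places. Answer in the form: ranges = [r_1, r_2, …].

beam 1: φ=-90°, α=165°
  direction (-0.9659, 0.2588); cell (2,3); t to first gridline: x 0.3831, y 3.2841 (then +1.0353 / +3.8637)
    (1,3) via x @ 0.3831
    (0,3) via x @ 1.4183  # hit
  → r_1 = 1.4183
beam 2: φ=0°, α=255°
  direction (-0.2588, -0.9659); cell (2,3); t to first gridline: x 1.4296, y 0.1553 (then +3.8637 / +1.0353)
    (2,2) via y @ 0.1553
    (2,1) via y @ 1.1906
    (1,1) via x @ 1.4296  # hit
  → r_2 = 1.4296
beam 3: φ=90°, α=345°
  direction (0.9659, -0.2588); cell (2,3); t to first gridline: x 0.6522, y 0.5796 (then +1.0353 / +3.8637)
    (2,2) via y @ 0.5796
    (3,2) via x @ 0.6522  # hit
  → r_3 = 0.6522

ranges = [1.4183, 1.4296, 0.6522]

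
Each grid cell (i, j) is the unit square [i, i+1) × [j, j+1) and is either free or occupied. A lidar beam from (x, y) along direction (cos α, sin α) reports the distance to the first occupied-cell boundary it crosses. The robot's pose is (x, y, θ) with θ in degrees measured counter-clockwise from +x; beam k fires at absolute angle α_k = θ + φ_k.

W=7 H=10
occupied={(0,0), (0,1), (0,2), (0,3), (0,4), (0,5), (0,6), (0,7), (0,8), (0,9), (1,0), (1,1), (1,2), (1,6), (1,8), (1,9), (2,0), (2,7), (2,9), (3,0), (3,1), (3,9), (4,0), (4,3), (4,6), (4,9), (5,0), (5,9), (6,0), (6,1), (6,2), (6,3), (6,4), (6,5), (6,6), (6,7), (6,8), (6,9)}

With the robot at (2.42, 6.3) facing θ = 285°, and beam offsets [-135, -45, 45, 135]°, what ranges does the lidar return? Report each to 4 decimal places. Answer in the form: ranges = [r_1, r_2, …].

ranges = [0.4850, 2.8400, 4.1338, 0.8083]

beam 1: φ=-135°, α=150°
  direction (-0.8660, 0.5000); cell (2,6); t to first gridline: x 0.4850, y 1.4000 (then +1.1547 / +2.0000)
    (1,6) via x @ 0.4850  # hit
  → r_1 = 0.4850
beam 2: φ=-45°, α=240°
  direction (-0.5000, -0.8660); cell (2,6); t to first gridline: x 0.8400, y 0.3464 (then +2.0000 / +1.1547)
    (2,5) via y @ 0.3464
    (1,5) via x @ 0.8400
    (1,4) via y @ 1.5011
    (1,3) via y @ 2.6558
    (0,3) via x @ 2.8400  # hit
  → r_2 = 2.8400
beam 3: φ=45°, α=330°
  direction (0.8660, -0.5000); cell (2,6); t to first gridline: x 0.6697, y 0.6000 (then +1.1547 / +2.0000)
    (2,5) via y @ 0.6000
    (3,5) via x @ 0.6697
    (4,5) via x @ 1.8244
    (4,4) via y @ 2.6000
    (5,4) via x @ 2.9791
    (6,4) via x @ 4.1338  # hit
  → r_3 = 4.1338
beam 4: φ=135°, α=60°
  direction (0.5000, 0.8660); cell (2,6); t to first gridline: x 1.1600, y 0.8083 (then +2.0000 / +1.1547)
    (2,7) via y @ 0.8083  # hit
  → r_4 = 0.8083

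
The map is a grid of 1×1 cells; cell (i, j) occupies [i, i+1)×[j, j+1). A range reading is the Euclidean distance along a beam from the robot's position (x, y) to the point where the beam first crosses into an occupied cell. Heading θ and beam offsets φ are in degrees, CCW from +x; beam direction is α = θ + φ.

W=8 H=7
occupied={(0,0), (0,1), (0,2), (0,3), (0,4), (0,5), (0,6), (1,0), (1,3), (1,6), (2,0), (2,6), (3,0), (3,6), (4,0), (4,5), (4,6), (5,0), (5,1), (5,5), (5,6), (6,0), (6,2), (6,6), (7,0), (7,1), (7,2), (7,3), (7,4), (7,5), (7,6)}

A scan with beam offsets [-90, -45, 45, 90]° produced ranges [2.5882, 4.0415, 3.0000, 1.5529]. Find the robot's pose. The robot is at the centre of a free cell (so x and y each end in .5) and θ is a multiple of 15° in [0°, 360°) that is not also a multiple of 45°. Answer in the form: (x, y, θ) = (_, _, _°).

Enumerate (i+0.5, j+0.5, θ) over the 25 free cells and 16 admissible headings. For each, cast all 4 beams and compare to the given ranges.
  (3.5, 5.5, 15°): beam 1 = 4.6587 ≠ 2.5882 ✗
  (4.5, 4.5, 345°): beam 1 = 3.6235 ≠ 2.5882 ✗
  (2.5, 4.5, 285°): beam 1 = 1.5529 ≠ 2.5882 ✗
  (4.5, 2.5, 210°): beam 1 = 4.0415 ≠ 2.5882 ✗
  (1.5, 1.5, 165°): beam 1 = 1.5529 ≠ 2.5882 ✗
  …
  (4.5, 2.5, 165°): r_1=2.5882, r_2=4.0415, r_3=3.0000, r_4=1.5529 — all match ✓
Unique over the lattice → pose = (4.5, 2.5, 165°).

(x, y, θ) = (4.5, 2.5, 165°)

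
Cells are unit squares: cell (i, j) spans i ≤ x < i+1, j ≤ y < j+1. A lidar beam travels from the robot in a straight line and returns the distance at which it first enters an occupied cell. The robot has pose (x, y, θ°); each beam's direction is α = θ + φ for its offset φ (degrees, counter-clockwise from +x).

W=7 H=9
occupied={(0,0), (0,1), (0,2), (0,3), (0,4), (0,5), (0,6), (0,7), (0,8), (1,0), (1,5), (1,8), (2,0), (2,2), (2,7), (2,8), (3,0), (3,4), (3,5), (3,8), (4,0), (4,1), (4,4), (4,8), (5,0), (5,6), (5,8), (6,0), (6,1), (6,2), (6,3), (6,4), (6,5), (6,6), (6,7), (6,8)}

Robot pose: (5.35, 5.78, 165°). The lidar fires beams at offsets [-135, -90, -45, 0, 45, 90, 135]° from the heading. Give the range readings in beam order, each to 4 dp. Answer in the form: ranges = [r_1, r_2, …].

ranges = [0.4400, 0.2278, 0.2540, 4.5035, 1.5588, 1.3523, 1.3000]

beam 1: φ=-135°, α=30°
  d=(0.8660,0.5000)  start (5,5)  tX=0.7506 tY=0.4400  stride 1/|dx|=1.1547 1/|dy|=2.0000
    cross y-line → (5,6), t=0.4400 (wall)
  → r_1 = 0.4400
beam 2: φ=-90°, α=75°
  d=(0.2588,0.9659)  start (5,5)  tX=2.5114 tY=0.2278  stride 1/|dx|=3.8637 1/|dy|=1.0353
    cross y-line → (5,6), t=0.2278 (wall)
  → r_2 = 0.2278
beam 3: φ=-45°, α=120°
  d=(-0.5000,0.8660)  start (5,5)  tX=0.7000 tY=0.2540  stride 1/|dx|=2.0000 1/|dy|=1.1547
    cross y-line → (5,6), t=0.2540 (wall)
  → r_3 = 0.2540
beam 4: φ=0°, α=165°
  d=(-0.9659,0.2588)  start (5,5)  tX=0.3623 tY=0.8500  stride 1/|dx|=1.0353 1/|dy|=3.8637
    cross x-line → (4,5), t=0.3623
    cross y-line → (4,6), t=0.8500
    cross x-line → (3,6), t=1.3976
    cross x-line → (2,6), t=2.4329
    cross x-line → (1,6), t=3.4682
    cross x-line → (0,6), t=4.5035 (wall)
  → r_4 = 4.5035
beam 5: φ=45°, α=210°
  d=(-0.8660,-0.5000)  start (5,5)  tX=0.4041 tY=1.5600  stride 1/|dx|=1.1547 1/|dy|=2.0000
    cross x-line → (4,5), t=0.4041
    cross x-line → (3,5), t=1.5588 (wall)
  → r_5 = 1.5588
beam 6: φ=90°, α=255°
  d=(-0.2588,-0.9659)  start (5,5)  tX=1.3523 tY=0.8075  stride 1/|dx|=3.8637 1/|dy|=1.0353
    cross y-line → (5,4), t=0.8075
    cross x-line → (4,4), t=1.3523 (wall)
  → r_6 = 1.3523
beam 7: φ=135°, α=300°
  d=(0.5000,-0.8660)  start (5,5)  tX=1.3000 tY=0.9007  stride 1/|dx|=2.0000 1/|dy|=1.1547
    cross y-line → (5,4), t=0.9007
    cross x-line → (6,4), t=1.3000 (wall)
  → r_7 = 1.3000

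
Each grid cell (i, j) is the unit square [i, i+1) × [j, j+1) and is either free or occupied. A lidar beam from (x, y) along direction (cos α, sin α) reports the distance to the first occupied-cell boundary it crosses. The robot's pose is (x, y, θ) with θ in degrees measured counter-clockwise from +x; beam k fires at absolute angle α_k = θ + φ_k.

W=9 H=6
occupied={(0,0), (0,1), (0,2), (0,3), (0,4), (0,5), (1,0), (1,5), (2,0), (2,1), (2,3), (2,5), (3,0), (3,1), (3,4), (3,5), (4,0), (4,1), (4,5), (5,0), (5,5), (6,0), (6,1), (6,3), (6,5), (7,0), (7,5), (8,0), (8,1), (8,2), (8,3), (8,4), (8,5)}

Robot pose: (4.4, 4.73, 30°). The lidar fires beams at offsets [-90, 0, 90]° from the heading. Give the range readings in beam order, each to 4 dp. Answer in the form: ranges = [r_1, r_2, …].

beam 1: φ=-90°, α=300°
  dir = (cos 300°, sin 300°) = (0.5000, -0.8660); from cell (4,4)
  next x-line at t=1.2000, next y-line at t=0.8429; Δt_x=2.0000, Δt_y=1.1547
    y: enter (4,3) at t=0.8429
    x: enter (5,3) at t=1.2000
    y: enter (5,2) at t=1.9976
    y: enter (5,1) at t=3.1523
    x: enter (6,1) at t=3.2000 ← occupied
  → r_1 = 3.2000
beam 2: φ=0°, α=30°
  dir = (cos 30°, sin 30°) = (0.8660, 0.5000); from cell (4,4)
  next x-line at t=0.6928, next y-line at t=0.5400; Δt_x=1.1547, Δt_y=2.0000
    y: enter (4,5) at t=0.5400 ← occupied
  → r_2 = 0.5400
beam 3: φ=90°, α=120°
  dir = (cos 120°, sin 120°) = (-0.5000, 0.8660); from cell (4,4)
  next x-line at t=0.8000, next y-line at t=0.3118; Δt_x=2.0000, Δt_y=1.1547
    y: enter (4,5) at t=0.3118 ← occupied
  → r_3 = 0.3118

ranges = [3.2000, 0.5400, 0.3118]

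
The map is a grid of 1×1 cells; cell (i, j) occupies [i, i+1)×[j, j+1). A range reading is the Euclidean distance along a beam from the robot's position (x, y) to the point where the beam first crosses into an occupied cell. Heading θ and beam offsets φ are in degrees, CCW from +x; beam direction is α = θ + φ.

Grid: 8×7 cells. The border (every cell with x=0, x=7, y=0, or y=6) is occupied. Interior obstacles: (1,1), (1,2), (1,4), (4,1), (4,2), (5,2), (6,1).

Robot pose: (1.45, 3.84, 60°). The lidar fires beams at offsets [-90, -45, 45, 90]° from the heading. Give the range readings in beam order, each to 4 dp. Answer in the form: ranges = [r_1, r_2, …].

beam 1: φ=-90°, α=330°
  d=(0.8660,-0.5000)  start (1,3)  tX=0.6351 tY=1.6800  stride 1/|dx|=1.1547 1/|dy|=2.0000
    cross x-line → (2,3), t=0.6351
    cross y-line → (2,2), t=1.6800
    cross x-line → (3,2), t=1.7898
    cross x-line → (4,2), t=2.9445 (wall)
  → r_1 = 2.9445
beam 2: φ=-45°, α=15°
  d=(0.9659,0.2588)  start (1,3)  tX=0.5694 tY=0.6182  stride 1/|dx|=1.0353 1/|dy|=3.8637
    cross x-line → (2,3), t=0.5694
    cross y-line → (2,4), t=0.6182
    cross x-line → (3,4), t=1.6047
    cross x-line → (4,4), t=2.6400
    cross x-line → (5,4), t=3.6752
    cross y-line → (5,5), t=4.4819
    cross x-line → (6,5), t=4.7105
    cross x-line → (7,5), t=5.7458 (wall)
  → r_2 = 5.7458
beam 3: φ=45°, α=105°
  d=(-0.2588,0.9659)  start (1,3)  tX=1.7387 tY=0.1656  stride 1/|dx|=3.8637 1/|dy|=1.0353
    cross y-line → (1,4), t=0.1656 (wall)
  → r_3 = 0.1656
beam 4: φ=90°, α=150°
  d=(-0.8660,0.5000)  start (1,3)  tX=0.5196 tY=0.3200  stride 1/|dx|=1.1547 1/|dy|=2.0000
    cross y-line → (1,4), t=0.3200 (wall)
  → r_4 = 0.3200

ranges = [2.9445, 5.7458, 0.1656, 0.3200]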